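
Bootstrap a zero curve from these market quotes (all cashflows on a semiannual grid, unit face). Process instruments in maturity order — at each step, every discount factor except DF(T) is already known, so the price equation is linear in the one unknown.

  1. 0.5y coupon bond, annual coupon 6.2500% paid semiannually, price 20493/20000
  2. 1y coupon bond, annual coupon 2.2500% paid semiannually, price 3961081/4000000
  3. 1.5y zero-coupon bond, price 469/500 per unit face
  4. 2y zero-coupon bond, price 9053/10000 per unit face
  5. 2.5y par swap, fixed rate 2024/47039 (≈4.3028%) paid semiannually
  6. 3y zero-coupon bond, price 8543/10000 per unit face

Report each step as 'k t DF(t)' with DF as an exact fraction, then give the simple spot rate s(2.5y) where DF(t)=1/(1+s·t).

step 1 [0.5y] bond c/2=1/32: DF=(20493/20000 − 1/32·(0))/(1+1/32) = 621/625 ≈ 0.993600
step 2 [1y] bond c/2=9/800: DF=(3961081/4000000 − 9/800·(0.993600))/(1+9/800) = 4841/5000 ≈ 0.968200
step 3 [1.5y] zero: DF = P = 469/500 ≈ 0.938000
step 4 [2y] zero: DF = P = 9053/10000 ≈ 0.905300
step 5 [2.5y] swap r/2=1012/47039: DF=(1 − 1012/47039·(0.993600+0.968200+0.938000+0.905300))/(1+1012/47039) = 2247/2500 ≈ 0.898800
step 6 [3y] zero: DF = P = 8543/10000 ≈ 0.854300

1 1/2 621/625
2 1 4841/5000
3 3/2 469/500
4 2 9053/10000
5 5/2 2247/2500
6 3 8543/10000
s(2.5y) = (1/(2247/2500) − 1)/(5/2) = 506/11235 ≈ 4.5038%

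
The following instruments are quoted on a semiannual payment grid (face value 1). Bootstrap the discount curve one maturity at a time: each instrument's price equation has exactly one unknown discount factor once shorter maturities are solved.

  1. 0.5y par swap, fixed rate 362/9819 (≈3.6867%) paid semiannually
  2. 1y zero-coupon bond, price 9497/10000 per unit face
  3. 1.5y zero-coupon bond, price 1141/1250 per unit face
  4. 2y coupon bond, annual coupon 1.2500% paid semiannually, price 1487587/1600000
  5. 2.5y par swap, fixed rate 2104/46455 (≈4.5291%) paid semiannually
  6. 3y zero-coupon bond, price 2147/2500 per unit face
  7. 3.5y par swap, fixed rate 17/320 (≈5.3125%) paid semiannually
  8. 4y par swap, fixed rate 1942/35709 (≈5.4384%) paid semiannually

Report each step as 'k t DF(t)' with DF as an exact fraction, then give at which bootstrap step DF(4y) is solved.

1 1/2 9819/10000
2 1 9497/10000
3 3/2 1141/1250
4 2 9063/10000
5 5/2 2237/2500
6 3 2147/2500
7 7/2 8317/10000
8 4 4029/5000
DF(4y) is solved at step 8

step 1 [0.5y] swap r/2=181/9819: DF=(1 − 181/9819·(0))/(1+181/9819) = 9819/10000 ≈ 0.981900
step 2 [1y] zero: DF = P = 9497/10000 ≈ 0.949700
step 3 [1.5y] zero: DF = P = 1141/1250 ≈ 0.912800
step 4 [2y] bond c/2=1/160: DF=(1487587/1600000 − 1/160·(0.981900+0.949700+0.912800))/(1+1/160) = 9063/10000 ≈ 0.906300
step 5 [2.5y] swap r/2=1052/46455: DF=(1 − 1052/46455·(0.981900+0.949700+0.912800+0.906300))/(1+1052/46455) = 2237/2500 ≈ 0.894800
step 6 [3y] zero: DF = P = 2147/2500 ≈ 0.858800
step 7 [3.5y] swap r/2=17/640: DF=(1 − 17/640·(0.981900+0.949700+0.912800+0.906300+0.894800+0.858800))/(1+17/640) = 8317/10000 ≈ 0.831700
step 8 [4y] swap r/2=971/35709: DF=(1 − 971/35709·(0.981900+0.949700+0.912800+0.906300+0.894800+0.858800+0.831700))/(1+971/35709) = 4029/5000 ≈ 0.805800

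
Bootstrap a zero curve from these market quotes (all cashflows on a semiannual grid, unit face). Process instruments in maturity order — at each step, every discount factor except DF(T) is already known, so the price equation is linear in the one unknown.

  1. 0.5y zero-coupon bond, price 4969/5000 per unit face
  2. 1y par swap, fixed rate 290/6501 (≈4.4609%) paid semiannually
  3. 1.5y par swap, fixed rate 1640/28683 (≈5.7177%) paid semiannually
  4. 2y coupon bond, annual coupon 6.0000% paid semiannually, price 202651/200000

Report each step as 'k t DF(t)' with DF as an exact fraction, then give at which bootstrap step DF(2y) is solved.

1 1/2 4969/5000
2 1 1913/2000
3 3/2 459/500
4 2 4501/5000
DF(2y) is solved at step 4

step 1 [0.5y] zero: DF = P = 4969/5000 ≈ 0.993800
step 2 [1y] swap r/2=145/6501: DF=(1 − 145/6501·(0.993800))/(1+145/6501) = 1913/2000 ≈ 0.956500
step 3 [1.5y] swap r/2=820/28683: DF=(1 − 820/28683·(0.993800+0.956500))/(1+820/28683) = 459/500 ≈ 0.918000
step 4 [2y] bond c/2=3/100: DF=(202651/200000 − 3/100·(0.993800+0.956500+0.918000))/(1+3/100) = 4501/5000 ≈ 0.900200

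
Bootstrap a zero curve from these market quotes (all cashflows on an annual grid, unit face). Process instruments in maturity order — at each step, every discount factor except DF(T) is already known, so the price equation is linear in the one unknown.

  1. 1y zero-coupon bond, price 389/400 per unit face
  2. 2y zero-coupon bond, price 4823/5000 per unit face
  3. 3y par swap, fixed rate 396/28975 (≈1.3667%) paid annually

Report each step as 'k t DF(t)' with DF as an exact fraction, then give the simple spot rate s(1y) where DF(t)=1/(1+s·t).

step 1 [1y] zero: DF = P = 389/400 ≈ 0.972500
step 2 [2y] zero: DF = P = 4823/5000 ≈ 0.964600
step 3 [3y] swap r/1=396/28975: DF=(1 − 396/28975·(0.972500+0.964600))/(1+396/28975) = 2401/2500 ≈ 0.960400

1 1 389/400
2 2 4823/5000
3 3 2401/2500
s(1y) = (1/(389/400) − 1)/(1) = 11/389 ≈ 2.8278%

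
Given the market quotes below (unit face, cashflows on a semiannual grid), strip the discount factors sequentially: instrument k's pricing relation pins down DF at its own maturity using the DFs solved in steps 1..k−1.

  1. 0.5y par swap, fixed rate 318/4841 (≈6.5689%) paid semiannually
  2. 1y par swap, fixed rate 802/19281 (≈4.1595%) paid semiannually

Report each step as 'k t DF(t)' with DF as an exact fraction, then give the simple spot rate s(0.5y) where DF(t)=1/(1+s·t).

1 1/2 4841/5000
2 1 9599/10000
s(0.5y) = (1/(4841/5000) − 1)/(1/2) = 318/4841 ≈ 6.5689%

step 1 [0.5y] swap r/2=159/4841: DF=(1 − 159/4841·(0))/(1+159/4841) = 4841/5000 ≈ 0.968200
step 2 [1y] swap r/2=401/19281: DF=(1 − 401/19281·(0.968200))/(1+401/19281) = 9599/10000 ≈ 0.959900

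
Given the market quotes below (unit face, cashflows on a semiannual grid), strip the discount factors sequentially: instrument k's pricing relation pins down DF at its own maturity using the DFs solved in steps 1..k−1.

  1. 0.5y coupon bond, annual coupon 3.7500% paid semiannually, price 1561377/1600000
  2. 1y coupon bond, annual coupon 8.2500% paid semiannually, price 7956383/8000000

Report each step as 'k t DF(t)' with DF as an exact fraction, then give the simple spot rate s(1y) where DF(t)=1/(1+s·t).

1 1/2 9579/10000
2 1 2293/2500
s(1y) = (1/(2293/2500) − 1)/(1) = 207/2293 ≈ 9.0275%

step 1 [0.5y] bond c/2=3/160: DF=(1561377/1600000 − 3/160·(0))/(1+3/160) = 9579/10000 ≈ 0.957900
step 2 [1y] bond c/2=33/800: DF=(7956383/8000000 − 33/800·(0.957900))/(1+33/800) = 2293/2500 ≈ 0.917200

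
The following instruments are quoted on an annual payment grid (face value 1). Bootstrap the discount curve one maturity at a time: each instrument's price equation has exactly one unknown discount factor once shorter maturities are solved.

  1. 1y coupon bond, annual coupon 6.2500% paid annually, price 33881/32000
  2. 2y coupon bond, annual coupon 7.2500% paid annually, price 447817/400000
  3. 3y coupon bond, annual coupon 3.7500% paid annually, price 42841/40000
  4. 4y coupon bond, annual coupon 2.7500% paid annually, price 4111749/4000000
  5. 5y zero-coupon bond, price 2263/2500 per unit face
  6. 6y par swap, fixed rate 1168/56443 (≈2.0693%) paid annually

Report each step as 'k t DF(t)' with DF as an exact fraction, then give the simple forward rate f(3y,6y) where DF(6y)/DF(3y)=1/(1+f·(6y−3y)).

1 1 1993/2000
2 2 1953/2000
3 3 961/1000
4 4 9219/10000
5 5 2263/2500
6 6 552/625
f(3y,6y) = ((961/1000)/(552/625) − 1)/(3) = 389/13248 ≈ 2.9363%

step 1 [1y] bond c/1=1/16: DF=(33881/32000 − 1/16·(0))/(1+1/16) = 1993/2000 ≈ 0.996500
step 2 [2y] bond c/1=29/400: DF=(447817/400000 − 29/400·(0.996500))/(1+29/400) = 1953/2000 ≈ 0.976500
step 3 [3y] bond c/1=3/80: DF=(42841/40000 − 3/80·(0.996500+0.976500))/(1+3/80) = 961/1000 ≈ 0.961000
step 4 [4y] bond c/1=11/400: DF=(4111749/4000000 − 11/400·(0.996500+0.976500+0.961000))/(1+11/400) = 9219/10000 ≈ 0.921900
step 5 [5y] zero: DF = P = 2263/2500 ≈ 0.905200
step 6 [6y] swap r/1=1168/56443: DF=(1 − 1168/56443·(0.996500+0.976500+0.961000+0.921900+0.905200))/(1+1168/56443) = 552/625 ≈ 0.883200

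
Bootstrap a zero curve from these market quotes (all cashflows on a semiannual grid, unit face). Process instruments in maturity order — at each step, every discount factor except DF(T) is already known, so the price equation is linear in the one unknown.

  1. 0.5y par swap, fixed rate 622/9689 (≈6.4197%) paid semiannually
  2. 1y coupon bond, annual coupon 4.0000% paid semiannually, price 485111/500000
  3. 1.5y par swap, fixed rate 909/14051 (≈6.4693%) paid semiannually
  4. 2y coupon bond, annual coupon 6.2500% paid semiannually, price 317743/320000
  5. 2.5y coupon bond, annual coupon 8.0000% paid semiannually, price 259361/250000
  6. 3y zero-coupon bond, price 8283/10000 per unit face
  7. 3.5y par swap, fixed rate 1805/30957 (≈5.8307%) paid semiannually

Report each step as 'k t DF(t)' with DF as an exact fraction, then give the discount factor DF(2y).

1 1/2 9689/10000
2 1 4661/5000
3 3/2 9091/10000
4 2 8777/10000
5 5/2 8557/10000
6 3 8283/10000
7 7/2 1639/2000
DF(2y) = 8777/10000 ≈ 0.877700

step 1 [0.5y] swap r/2=311/9689: DF=(1 − 311/9689·(0))/(1+311/9689) = 9689/10000 ≈ 0.968900
step 2 [1y] bond c/2=1/50: DF=(485111/500000 − 1/50·(0.968900))/(1+1/50) = 4661/5000 ≈ 0.932200
step 3 [1.5y] swap r/2=909/28102: DF=(1 − 909/28102·(0.968900+0.932200))/(1+909/28102) = 9091/10000 ≈ 0.909100
step 4 [2y] bond c/2=1/32: DF=(317743/320000 − 1/32·(0.968900+0.932200+0.909100))/(1+1/32) = 8777/10000 ≈ 0.877700
step 5 [2.5y] bond c/2=1/25: DF=(259361/250000 − 1/25·(0.968900+0.932200+0.909100+0.877700))/(1+1/25) = 8557/10000 ≈ 0.855700
step 6 [3y] zero: DF = P = 8283/10000 ≈ 0.828300
step 7 [3.5y] swap r/2=1805/61914: DF=(1 − 1805/61914·(0.968900+0.932200+0.909100+0.877700+0.855700+0.828300))/(1+1805/61914) = 1639/2000 ≈ 0.819500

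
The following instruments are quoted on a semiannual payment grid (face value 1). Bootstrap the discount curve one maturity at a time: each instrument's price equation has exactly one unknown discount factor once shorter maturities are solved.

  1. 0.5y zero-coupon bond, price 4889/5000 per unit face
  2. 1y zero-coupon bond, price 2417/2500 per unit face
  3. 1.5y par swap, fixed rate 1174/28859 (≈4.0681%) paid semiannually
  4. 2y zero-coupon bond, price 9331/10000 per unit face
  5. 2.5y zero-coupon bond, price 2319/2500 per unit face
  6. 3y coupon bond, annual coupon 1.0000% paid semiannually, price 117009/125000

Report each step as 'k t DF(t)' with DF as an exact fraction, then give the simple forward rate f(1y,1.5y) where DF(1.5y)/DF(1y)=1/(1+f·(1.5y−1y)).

step 1 [0.5y] zero: DF = P = 4889/5000 ≈ 0.977800
step 2 [1y] zero: DF = P = 2417/2500 ≈ 0.966800
step 3 [1.5y] swap r/2=587/28859: DF=(1 − 587/28859·(0.977800+0.966800))/(1+587/28859) = 9413/10000 ≈ 0.941300
step 4 [2y] zero: DF = P = 9331/10000 ≈ 0.933100
step 5 [2.5y] zero: DF = P = 2319/2500 ≈ 0.927600
step 6 [3y] bond c/2=1/200: DF=(117009/125000 − 1/200·(0.977800+0.966800+0.941300+0.933100+0.927600))/(1+1/200) = 4539/5000 ≈ 0.907800

1 1/2 4889/5000
2 1 2417/2500
3 3/2 9413/10000
4 2 9331/10000
5 5/2 2319/2500
6 3 4539/5000
f(1y,1.5y) = ((2417/2500)/(9413/10000) − 1)/(1/2) = 510/9413 ≈ 5.4180%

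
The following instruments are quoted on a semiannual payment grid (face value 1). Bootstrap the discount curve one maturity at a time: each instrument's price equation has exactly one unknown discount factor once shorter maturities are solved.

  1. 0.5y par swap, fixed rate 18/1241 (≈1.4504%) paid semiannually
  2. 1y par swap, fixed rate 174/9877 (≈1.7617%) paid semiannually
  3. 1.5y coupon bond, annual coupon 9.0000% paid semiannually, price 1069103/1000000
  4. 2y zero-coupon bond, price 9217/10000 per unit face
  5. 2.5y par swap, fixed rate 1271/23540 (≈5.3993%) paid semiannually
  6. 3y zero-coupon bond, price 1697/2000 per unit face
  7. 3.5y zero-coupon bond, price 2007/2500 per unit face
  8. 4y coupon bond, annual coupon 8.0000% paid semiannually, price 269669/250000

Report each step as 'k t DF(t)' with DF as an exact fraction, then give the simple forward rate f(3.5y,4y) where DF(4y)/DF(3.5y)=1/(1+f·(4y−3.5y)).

step 1 [0.5y] swap r/2=9/1241: DF=(1 − 9/1241·(0))/(1+9/1241) = 1241/1250 ≈ 0.992800
step 2 [1y] swap r/2=87/9877: DF=(1 − 87/9877·(0.992800))/(1+87/9877) = 4913/5000 ≈ 0.982600
step 3 [1.5y] bond c/2=9/200: DF=(1069103/1000000 − 9/200·(0.992800+0.982600))/(1+9/200) = 469/500 ≈ 0.938000
step 4 [2y] zero: DF = P = 9217/10000 ≈ 0.921700
step 5 [2.5y] swap r/2=1271/47080: DF=(1 − 1271/47080·(0.992800+0.982600+0.938000+0.921700))/(1+1271/47080) = 8729/10000 ≈ 0.872900
step 6 [3y] zero: DF = P = 1697/2000 ≈ 0.848500
step 7 [3.5y] zero: DF = P = 2007/2500 ≈ 0.802800
step 8 [4y] bond c/2=1/25: DF=(269669/250000 − 1/25·(0.992800+0.982600+0.938000+0.921700+0.872900+0.848500+0.802800))/(1+1/25) = 3963/5000 ≈ 0.792600

1 1/2 1241/1250
2 1 4913/5000
3 3/2 469/500
4 2 9217/10000
5 5/2 8729/10000
6 3 1697/2000
7 7/2 2007/2500
8 4 3963/5000
f(3.5y,4y) = ((2007/2500)/(3963/5000) − 1)/(1/2) = 34/1321 ≈ 2.5738%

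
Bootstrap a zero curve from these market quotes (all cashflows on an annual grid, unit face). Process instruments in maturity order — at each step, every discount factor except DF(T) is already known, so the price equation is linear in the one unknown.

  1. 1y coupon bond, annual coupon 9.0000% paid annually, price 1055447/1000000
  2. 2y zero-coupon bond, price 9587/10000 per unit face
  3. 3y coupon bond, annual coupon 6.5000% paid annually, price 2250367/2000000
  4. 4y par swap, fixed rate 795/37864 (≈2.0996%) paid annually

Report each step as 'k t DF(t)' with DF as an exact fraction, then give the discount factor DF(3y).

1 1 9683/10000
2 2 9587/10000
3 3 9389/10000
4 4 1841/2000
DF(3y) = 9389/10000 ≈ 0.938900

step 1 [1y] bond c/1=9/100: DF=(1055447/1000000 − 9/100·(0))/(1+9/100) = 9683/10000 ≈ 0.968300
step 2 [2y] zero: DF = P = 9587/10000 ≈ 0.958700
step 3 [3y] bond c/1=13/200: DF=(2250367/2000000 − 13/200·(0.968300+0.958700))/(1+13/200) = 9389/10000 ≈ 0.938900
step 4 [4y] swap r/1=795/37864: DF=(1 − 795/37864·(0.968300+0.958700+0.938900))/(1+795/37864) = 1841/2000 ≈ 0.920500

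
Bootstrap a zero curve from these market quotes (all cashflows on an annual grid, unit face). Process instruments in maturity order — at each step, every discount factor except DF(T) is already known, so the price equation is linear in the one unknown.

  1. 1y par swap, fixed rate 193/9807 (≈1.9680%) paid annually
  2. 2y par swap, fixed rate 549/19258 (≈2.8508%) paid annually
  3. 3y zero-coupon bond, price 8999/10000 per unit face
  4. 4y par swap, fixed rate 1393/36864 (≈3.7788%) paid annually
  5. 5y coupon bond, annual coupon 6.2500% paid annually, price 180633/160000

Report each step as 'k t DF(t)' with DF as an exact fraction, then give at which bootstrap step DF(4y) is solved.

1 1 9807/10000
2 2 9451/10000
3 3 8999/10000
4 4 8607/10000
5 5 8457/10000
DF(4y) is solved at step 4

step 1 [1y] swap r/1=193/9807: DF=(1 − 193/9807·(0))/(1+193/9807) = 9807/10000 ≈ 0.980700
step 2 [2y] swap r/1=549/19258: DF=(1 − 549/19258·(0.980700))/(1+549/19258) = 9451/10000 ≈ 0.945100
step 3 [3y] zero: DF = P = 8999/10000 ≈ 0.899900
step 4 [4y] swap r/1=1393/36864: DF=(1 − 1393/36864·(0.980700+0.945100+0.899900))/(1+1393/36864) = 8607/10000 ≈ 0.860700
step 5 [5y] bond c/1=1/16: DF=(180633/160000 − 1/16·(0.980700+0.945100+0.899900+0.860700))/(1+1/16) = 8457/10000 ≈ 0.845700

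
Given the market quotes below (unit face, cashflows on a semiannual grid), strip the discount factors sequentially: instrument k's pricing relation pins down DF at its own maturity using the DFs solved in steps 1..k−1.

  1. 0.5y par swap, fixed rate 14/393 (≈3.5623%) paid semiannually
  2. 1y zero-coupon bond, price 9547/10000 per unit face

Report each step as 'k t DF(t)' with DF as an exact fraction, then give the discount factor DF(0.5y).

step 1 [0.5y] swap r/2=7/393: DF=(1 − 7/393·(0))/(1+7/393) = 393/400 ≈ 0.982500
step 2 [1y] zero: DF = P = 9547/10000 ≈ 0.954700

1 1/2 393/400
2 1 9547/10000
DF(0.5y) = 393/400 ≈ 0.982500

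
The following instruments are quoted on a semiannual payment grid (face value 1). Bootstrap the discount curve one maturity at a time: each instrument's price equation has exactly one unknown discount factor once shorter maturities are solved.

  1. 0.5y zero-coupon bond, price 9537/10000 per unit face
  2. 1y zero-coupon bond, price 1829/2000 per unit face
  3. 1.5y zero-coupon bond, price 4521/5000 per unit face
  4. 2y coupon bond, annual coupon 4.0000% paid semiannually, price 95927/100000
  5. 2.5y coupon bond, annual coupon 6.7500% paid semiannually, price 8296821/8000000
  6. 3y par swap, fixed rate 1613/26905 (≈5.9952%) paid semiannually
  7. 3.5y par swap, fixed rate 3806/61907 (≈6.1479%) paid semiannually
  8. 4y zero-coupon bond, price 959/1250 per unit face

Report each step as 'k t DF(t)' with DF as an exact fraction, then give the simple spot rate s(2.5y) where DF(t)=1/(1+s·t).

step 1 [0.5y] zero: DF = P = 9537/10000 ≈ 0.953700
step 2 [1y] zero: DF = P = 1829/2000 ≈ 0.914500
step 3 [1.5y] zero: DF = P = 4521/5000 ≈ 0.904200
step 4 [2y] bond c/2=1/50: DF=(95927/100000 − 1/50·(0.953700+0.914500+0.904200))/(1+1/50) = 8861/10000 ≈ 0.886100
step 5 [2.5y] bond c/2=27/800: DF=(8296821/8000000 − 27/800·(0.953700+0.914500+0.904200+0.886100))/(1+27/800) = 4419/5000 ≈ 0.883800
step 6 [3y] swap r/2=1613/53810: DF=(1 − 1613/53810·(0.953700+0.914500+0.904200+0.886100+0.883800))/(1+1613/53810) = 8387/10000 ≈ 0.838700
step 7 [3.5y] swap r/2=1903/61907: DF=(1 − 1903/61907·(0.953700+0.914500+0.904200+0.886100+0.883800+0.838700))/(1+1903/61907) = 8097/10000 ≈ 0.809700
step 8 [4y] zero: DF = P = 959/1250 ≈ 0.767200

1 1/2 9537/10000
2 1 1829/2000
3 3/2 4521/5000
4 2 8861/10000
5 5/2 4419/5000
6 3 8387/10000
7 7/2 8097/10000
8 4 959/1250
s(2.5y) = (1/(4419/5000) − 1)/(5/2) = 1162/22095 ≈ 5.2591%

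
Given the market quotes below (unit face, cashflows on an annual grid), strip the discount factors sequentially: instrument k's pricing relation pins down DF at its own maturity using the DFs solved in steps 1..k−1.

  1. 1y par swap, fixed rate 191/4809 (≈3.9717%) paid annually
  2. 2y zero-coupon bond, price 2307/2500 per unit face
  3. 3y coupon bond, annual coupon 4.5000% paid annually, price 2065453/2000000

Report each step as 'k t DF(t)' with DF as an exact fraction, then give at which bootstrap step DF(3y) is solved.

step 1 [1y] swap r/1=191/4809: DF=(1 − 191/4809·(0))/(1+191/4809) = 4809/5000 ≈ 0.961800
step 2 [2y] zero: DF = P = 2307/2500 ≈ 0.922800
step 3 [3y] bond c/1=9/200: DF=(2065453/2000000 − 9/200·(0.961800+0.922800))/(1+9/200) = 9071/10000 ≈ 0.907100

1 1 4809/5000
2 2 2307/2500
3 3 9071/10000
DF(3y) is solved at step 3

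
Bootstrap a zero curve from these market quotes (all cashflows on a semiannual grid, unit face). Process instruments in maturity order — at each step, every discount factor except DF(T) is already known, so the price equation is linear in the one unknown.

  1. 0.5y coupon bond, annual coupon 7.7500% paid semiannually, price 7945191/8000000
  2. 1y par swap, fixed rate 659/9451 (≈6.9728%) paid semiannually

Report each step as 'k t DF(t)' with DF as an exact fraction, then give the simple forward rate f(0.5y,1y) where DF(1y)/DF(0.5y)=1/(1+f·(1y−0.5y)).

1 1/2 9561/10000
2 1 9341/10000
f(0.5y,1y) = ((9561/10000)/(9341/10000) − 1)/(1/2) = 440/9341 ≈ 4.7104%

step 1 [0.5y] bond c/2=31/800: DF=(7945191/8000000 − 31/800·(0))/(1+31/800) = 9561/10000 ≈ 0.956100
step 2 [1y] swap r/2=659/18902: DF=(1 − 659/18902·(0.956100))/(1+659/18902) = 9341/10000 ≈ 0.934100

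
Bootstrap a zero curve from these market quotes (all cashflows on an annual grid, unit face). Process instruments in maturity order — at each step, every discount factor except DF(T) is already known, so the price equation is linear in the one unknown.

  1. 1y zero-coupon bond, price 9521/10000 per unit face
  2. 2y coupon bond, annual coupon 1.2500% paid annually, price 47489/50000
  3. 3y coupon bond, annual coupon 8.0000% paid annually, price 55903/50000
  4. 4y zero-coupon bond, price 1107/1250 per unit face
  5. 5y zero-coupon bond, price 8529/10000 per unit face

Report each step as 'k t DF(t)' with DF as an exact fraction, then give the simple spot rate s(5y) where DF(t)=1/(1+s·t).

step 1 [1y] zero: DF = P = 9521/10000 ≈ 0.952100
step 2 [2y] bond c/1=1/80: DF=(47489/50000 − 1/80·(0.952100))/(1+1/80) = 9263/10000 ≈ 0.926300
step 3 [3y] bond c/1=2/25: DF=(55903/50000 − 2/25·(0.952100+0.926300))/(1+2/25) = 8961/10000 ≈ 0.896100
step 4 [4y] zero: DF = P = 1107/1250 ≈ 0.885600
step 5 [5y] zero: DF = P = 8529/10000 ≈ 0.852900

1 1 9521/10000
2 2 9263/10000
3 3 8961/10000
4 4 1107/1250
5 5 8529/10000
s(5y) = (1/(8529/10000) − 1)/(5) = 1471/42645 ≈ 3.4494%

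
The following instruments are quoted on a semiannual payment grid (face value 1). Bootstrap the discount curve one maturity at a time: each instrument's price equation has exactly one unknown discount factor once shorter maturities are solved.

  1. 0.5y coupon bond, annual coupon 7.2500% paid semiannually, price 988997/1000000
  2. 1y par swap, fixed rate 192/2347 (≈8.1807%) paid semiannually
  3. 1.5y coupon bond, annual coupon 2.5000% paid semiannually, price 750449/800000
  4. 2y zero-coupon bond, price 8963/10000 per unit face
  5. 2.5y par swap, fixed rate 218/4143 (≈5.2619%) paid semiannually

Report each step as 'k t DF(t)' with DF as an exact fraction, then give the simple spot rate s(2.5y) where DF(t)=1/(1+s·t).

step 1 [0.5y] bond c/2=29/800: DF=(988997/1000000 − 29/800·(0))/(1+29/800) = 1193/1250 ≈ 0.954400
step 2 [1y] swap r/2=96/2347: DF=(1 − 96/2347·(0.954400))/(1+96/2347) = 577/625 ≈ 0.923200
step 3 [1.5y] bond c/2=1/80: DF=(750449/800000 − 1/80·(0.954400+0.923200))/(1+1/80) = 9033/10000 ≈ 0.903300
step 4 [2y] zero: DF = P = 8963/10000 ≈ 0.896300
step 5 [2.5y] swap r/2=109/4143: DF=(1 − 109/4143·(0.954400+0.923200+0.903300+0.896300))/(1+109/4143) = 8801/10000 ≈ 0.880100

1 1/2 1193/1250
2 1 577/625
3 3/2 9033/10000
4 2 8963/10000
5 5/2 8801/10000
s(2.5y) = (1/(8801/10000) − 1)/(5/2) = 2398/44005 ≈ 5.4494%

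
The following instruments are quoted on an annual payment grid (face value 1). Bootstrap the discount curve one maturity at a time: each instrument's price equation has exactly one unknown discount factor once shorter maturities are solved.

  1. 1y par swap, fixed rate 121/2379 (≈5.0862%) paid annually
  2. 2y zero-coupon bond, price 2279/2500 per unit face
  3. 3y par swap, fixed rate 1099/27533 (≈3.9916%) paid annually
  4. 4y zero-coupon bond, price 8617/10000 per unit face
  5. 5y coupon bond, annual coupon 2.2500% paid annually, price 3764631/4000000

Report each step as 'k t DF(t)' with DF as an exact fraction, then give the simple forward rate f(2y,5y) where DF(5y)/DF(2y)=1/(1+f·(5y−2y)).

step 1 [1y] swap r/1=121/2379: DF=(1 − 121/2379·(0))/(1+121/2379) = 2379/2500 ≈ 0.951600
step 2 [2y] zero: DF = P = 2279/2500 ≈ 0.911600
step 3 [3y] swap r/1=1099/27533: DF=(1 − 1099/27533·(0.951600+0.911600))/(1+1099/27533) = 8901/10000 ≈ 0.890100
step 4 [4y] zero: DF = P = 8617/10000 ≈ 0.861700
step 5 [5y] bond c/1=9/400: DF=(3764631/4000000 − 9/400·(0.951600+0.911600+0.890100+0.861700))/(1+9/400) = 8409/10000 ≈ 0.840900

1 1 2379/2500
2 2 2279/2500
3 3 8901/10000
4 4 8617/10000
5 5 8409/10000
f(2y,5y) = ((2279/2500)/(8409/10000) − 1)/(3) = 707/25227 ≈ 2.8026%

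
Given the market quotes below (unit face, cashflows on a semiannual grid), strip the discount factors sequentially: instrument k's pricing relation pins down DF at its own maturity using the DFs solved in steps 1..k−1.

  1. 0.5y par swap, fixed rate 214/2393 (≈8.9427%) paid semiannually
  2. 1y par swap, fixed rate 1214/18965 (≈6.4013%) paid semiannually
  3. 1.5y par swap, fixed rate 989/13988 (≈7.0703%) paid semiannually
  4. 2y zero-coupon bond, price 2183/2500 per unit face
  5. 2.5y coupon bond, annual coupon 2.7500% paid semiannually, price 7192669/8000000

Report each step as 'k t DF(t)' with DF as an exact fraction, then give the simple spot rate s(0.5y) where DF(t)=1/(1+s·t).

step 1 [0.5y] swap r/2=107/2393: DF=(1 − 107/2393·(0))/(1+107/2393) = 2393/2500 ≈ 0.957200
step 2 [1y] swap r/2=607/18965: DF=(1 − 607/18965·(0.957200))/(1+607/18965) = 9393/10000 ≈ 0.939300
step 3 [1.5y] swap r/2=989/27976: DF=(1 − 989/27976·(0.957200+0.939300))/(1+989/27976) = 9011/10000 ≈ 0.901100
step 4 [2y] zero: DF = P = 2183/2500 ≈ 0.873200
step 5 [2.5y] bond c/2=11/800: DF=(7192669/8000000 − 11/800·(0.957200+0.939300+0.901100+0.873200))/(1+11/800) = 8371/10000 ≈ 0.837100

1 1/2 2393/2500
2 1 9393/10000
3 3/2 9011/10000
4 2 2183/2500
5 5/2 8371/10000
s(0.5y) = (1/(2393/2500) − 1)/(1/2) = 214/2393 ≈ 8.9427%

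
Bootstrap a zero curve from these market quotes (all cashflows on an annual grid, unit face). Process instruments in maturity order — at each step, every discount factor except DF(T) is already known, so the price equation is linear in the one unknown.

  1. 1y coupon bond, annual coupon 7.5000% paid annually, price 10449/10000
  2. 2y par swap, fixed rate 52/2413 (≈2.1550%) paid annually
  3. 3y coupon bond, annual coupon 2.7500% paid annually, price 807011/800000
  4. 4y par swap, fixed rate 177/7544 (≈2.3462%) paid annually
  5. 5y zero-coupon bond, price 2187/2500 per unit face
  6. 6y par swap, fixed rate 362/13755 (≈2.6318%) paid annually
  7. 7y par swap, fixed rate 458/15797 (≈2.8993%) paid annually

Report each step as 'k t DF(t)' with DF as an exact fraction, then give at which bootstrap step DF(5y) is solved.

step 1 [1y] bond c/1=3/40: DF=(10449/10000 − 3/40·(0))/(1+3/40) = 243/250 ≈ 0.972000
step 2 [2y] swap r/1=52/2413: DF=(1 − 52/2413·(0.972000))/(1+52/2413) = 599/625 ≈ 0.958400
step 3 [3y] bond c/1=11/400: DF=(807011/800000 − 11/400·(0.972000+0.958400))/(1+11/400) = 9301/10000 ≈ 0.930100
step 4 [4y] swap r/1=177/7544: DF=(1 − 177/7544·(0.972000+0.958400+0.930100))/(1+177/7544) = 1823/2000 ≈ 0.911500
step 5 [5y] zero: DF = P = 2187/2500 ≈ 0.874800
step 6 [6y] swap r/1=362/13755: DF=(1 − 362/13755·(0.972000+0.958400+0.930100+0.911500+0.874800))/(1+362/13755) = 1069/1250 ≈ 0.855200
step 7 [7y] swap r/1=458/15797: DF=(1 − 458/15797·(0.972000+0.958400+0.930100+0.911500+0.874800+0.855200))/(1+458/15797) = 1021/1250 ≈ 0.816800

1 1 243/250
2 2 599/625
3 3 9301/10000
4 4 1823/2000
5 5 2187/2500
6 6 1069/1250
7 7 1021/1250
DF(5y) is solved at step 5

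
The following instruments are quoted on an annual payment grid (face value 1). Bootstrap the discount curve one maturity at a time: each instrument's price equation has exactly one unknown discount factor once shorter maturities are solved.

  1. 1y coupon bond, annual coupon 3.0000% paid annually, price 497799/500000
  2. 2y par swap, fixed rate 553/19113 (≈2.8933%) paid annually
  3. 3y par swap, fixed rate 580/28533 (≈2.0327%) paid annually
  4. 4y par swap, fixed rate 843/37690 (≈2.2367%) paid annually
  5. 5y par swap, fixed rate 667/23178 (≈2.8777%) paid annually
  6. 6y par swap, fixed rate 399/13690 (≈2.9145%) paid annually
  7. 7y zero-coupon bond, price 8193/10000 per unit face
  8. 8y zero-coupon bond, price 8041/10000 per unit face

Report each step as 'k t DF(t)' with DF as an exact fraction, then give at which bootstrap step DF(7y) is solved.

1 1 4833/5000
2 2 9447/10000
3 3 471/500
4 4 9157/10000
5 5 4333/5000
6 6 2101/2500
7 7 8193/10000
8 8 8041/10000
DF(7y) is solved at step 7

step 1 [1y] bond c/1=3/100: DF=(497799/500000 − 3/100·(0))/(1+3/100) = 4833/5000 ≈ 0.966600
step 2 [2y] swap r/1=553/19113: DF=(1 − 553/19113·(0.966600))/(1+553/19113) = 9447/10000 ≈ 0.944700
step 3 [3y] swap r/1=580/28533: DF=(1 − 580/28533·(0.966600+0.944700))/(1+580/28533) = 471/500 ≈ 0.942000
step 4 [4y] swap r/1=843/37690: DF=(1 − 843/37690·(0.966600+0.944700+0.942000))/(1+843/37690) = 9157/10000 ≈ 0.915700
step 5 [5y] swap r/1=667/23178: DF=(1 − 667/23178·(0.966600+0.944700+0.942000+0.915700))/(1+667/23178) = 4333/5000 ≈ 0.866600
step 6 [6y] swap r/1=399/13690: DF=(1 − 399/13690·(0.966600+0.944700+0.942000+0.915700+0.866600))/(1+399/13690) = 2101/2500 ≈ 0.840400
step 7 [7y] zero: DF = P = 8193/10000 ≈ 0.819300
step 8 [8y] zero: DF = P = 8041/10000 ≈ 0.804100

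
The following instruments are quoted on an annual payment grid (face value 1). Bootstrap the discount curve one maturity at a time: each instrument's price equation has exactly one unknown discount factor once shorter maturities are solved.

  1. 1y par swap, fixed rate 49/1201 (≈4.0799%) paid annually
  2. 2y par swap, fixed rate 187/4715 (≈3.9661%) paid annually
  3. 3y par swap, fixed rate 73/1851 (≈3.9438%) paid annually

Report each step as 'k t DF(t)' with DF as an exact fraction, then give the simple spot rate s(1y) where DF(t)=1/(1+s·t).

1 1 1201/1250
2 2 2313/2500
3 3 1781/2000
s(1y) = (1/(1201/1250) − 1)/(1) = 49/1201 ≈ 4.0799%

step 1 [1y] swap r/1=49/1201: DF=(1 − 49/1201·(0))/(1+49/1201) = 1201/1250 ≈ 0.960800
step 2 [2y] swap r/1=187/4715: DF=(1 − 187/4715·(0.960800))/(1+187/4715) = 2313/2500 ≈ 0.925200
step 3 [3y] swap r/1=73/1851: DF=(1 − 73/1851·(0.960800+0.925200))/(1+73/1851) = 1781/2000 ≈ 0.890500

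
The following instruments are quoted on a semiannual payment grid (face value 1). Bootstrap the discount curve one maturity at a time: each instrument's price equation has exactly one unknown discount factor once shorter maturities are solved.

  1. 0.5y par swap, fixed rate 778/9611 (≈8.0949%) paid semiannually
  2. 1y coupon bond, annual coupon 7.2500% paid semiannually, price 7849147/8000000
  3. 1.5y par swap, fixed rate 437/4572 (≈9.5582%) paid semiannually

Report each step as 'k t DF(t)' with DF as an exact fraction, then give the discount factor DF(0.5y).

1 1/2 9611/10000
2 1 2283/2500
3 3/2 8689/10000
DF(0.5y) = 9611/10000 ≈ 0.961100

step 1 [0.5y] swap r/2=389/9611: DF=(1 − 389/9611·(0))/(1+389/9611) = 9611/10000 ≈ 0.961100
step 2 [1y] bond c/2=29/800: DF=(7849147/8000000 − 29/800·(0.961100))/(1+29/800) = 2283/2500 ≈ 0.913200
step 3 [1.5y] swap r/2=437/9144: DF=(1 − 437/9144·(0.961100+0.913200))/(1+437/9144) = 8689/10000 ≈ 0.868900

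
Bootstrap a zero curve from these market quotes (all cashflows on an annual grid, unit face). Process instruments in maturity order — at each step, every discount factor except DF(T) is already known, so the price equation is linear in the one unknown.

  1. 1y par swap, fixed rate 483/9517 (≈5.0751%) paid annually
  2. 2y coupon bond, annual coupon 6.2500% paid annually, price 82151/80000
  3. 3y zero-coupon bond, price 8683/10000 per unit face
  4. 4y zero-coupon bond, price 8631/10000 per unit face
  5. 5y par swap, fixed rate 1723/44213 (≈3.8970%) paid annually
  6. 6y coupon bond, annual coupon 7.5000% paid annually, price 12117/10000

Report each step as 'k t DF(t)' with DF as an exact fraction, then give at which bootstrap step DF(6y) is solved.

step 1 [1y] swap r/1=483/9517: DF=(1 − 483/9517·(0))/(1+483/9517) = 9517/10000 ≈ 0.951700
step 2 [2y] bond c/1=1/16: DF=(82151/80000 − 1/16·(0.951700))/(1+1/16) = 1821/2000 ≈ 0.910500
step 3 [3y] zero: DF = P = 8683/10000 ≈ 0.868300
step 4 [4y] zero: DF = P = 8631/10000 ≈ 0.863100
step 5 [5y] swap r/1=1723/44213: DF=(1 − 1723/44213·(0.951700+0.910500+0.868300+0.863100))/(1+1723/44213) = 8277/10000 ≈ 0.827700
step 6 [6y] bond c/1=3/40: DF=(12117/10000 − 3/40·(0.951700+0.910500+0.868300+0.863100+0.827700))/(1+3/40) = 8187/10000 ≈ 0.818700

1 1 9517/10000
2 2 1821/2000
3 3 8683/10000
4 4 8631/10000
5 5 8277/10000
6 6 8187/10000
DF(6y) is solved at step 6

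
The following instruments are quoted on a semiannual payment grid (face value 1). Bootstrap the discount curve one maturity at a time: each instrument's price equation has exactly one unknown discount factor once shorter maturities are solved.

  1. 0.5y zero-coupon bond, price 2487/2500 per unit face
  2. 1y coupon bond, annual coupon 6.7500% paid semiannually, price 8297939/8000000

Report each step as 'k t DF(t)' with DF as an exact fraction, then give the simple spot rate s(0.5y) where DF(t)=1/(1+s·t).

1 1/2 2487/2500
2 1 9709/10000
s(0.5y) = (1/(2487/2500) − 1)/(1/2) = 26/2487 ≈ 1.0454%

step 1 [0.5y] zero: DF = P = 2487/2500 ≈ 0.994800
step 2 [1y] bond c/2=27/800: DF=(8297939/8000000 − 27/800·(0.994800))/(1+27/800) = 9709/10000 ≈ 0.970900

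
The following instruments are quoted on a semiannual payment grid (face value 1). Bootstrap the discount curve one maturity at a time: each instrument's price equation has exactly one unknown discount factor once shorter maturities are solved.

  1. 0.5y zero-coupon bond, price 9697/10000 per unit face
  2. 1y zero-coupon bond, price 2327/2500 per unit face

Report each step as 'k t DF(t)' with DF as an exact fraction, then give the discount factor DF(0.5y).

1 1/2 9697/10000
2 1 2327/2500
DF(0.5y) = 9697/10000 ≈ 0.969700

step 1 [0.5y] zero: DF = P = 9697/10000 ≈ 0.969700
step 2 [1y] zero: DF = P = 2327/2500 ≈ 0.930800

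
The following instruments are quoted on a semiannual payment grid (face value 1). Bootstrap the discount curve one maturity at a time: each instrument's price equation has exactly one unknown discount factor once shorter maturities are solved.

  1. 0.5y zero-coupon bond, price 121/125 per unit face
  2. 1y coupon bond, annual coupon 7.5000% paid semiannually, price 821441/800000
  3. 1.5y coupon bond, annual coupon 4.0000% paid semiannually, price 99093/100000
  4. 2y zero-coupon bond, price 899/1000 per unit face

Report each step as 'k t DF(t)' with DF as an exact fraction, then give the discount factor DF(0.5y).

step 1 [0.5y] zero: DF = P = 121/125 ≈ 0.968000
step 2 [1y] bond c/2=3/80: DF=(821441/800000 − 3/80·(0.968000))/(1+3/80) = 9547/10000 ≈ 0.954700
step 3 [1.5y] bond c/2=1/50: DF=(99093/100000 − 1/50·(0.968000+0.954700))/(1+1/50) = 4669/5000 ≈ 0.933800
step 4 [2y] zero: DF = P = 899/1000 ≈ 0.899000

1 1/2 121/125
2 1 9547/10000
3 3/2 4669/5000
4 2 899/1000
DF(0.5y) = 121/125 ≈ 0.968000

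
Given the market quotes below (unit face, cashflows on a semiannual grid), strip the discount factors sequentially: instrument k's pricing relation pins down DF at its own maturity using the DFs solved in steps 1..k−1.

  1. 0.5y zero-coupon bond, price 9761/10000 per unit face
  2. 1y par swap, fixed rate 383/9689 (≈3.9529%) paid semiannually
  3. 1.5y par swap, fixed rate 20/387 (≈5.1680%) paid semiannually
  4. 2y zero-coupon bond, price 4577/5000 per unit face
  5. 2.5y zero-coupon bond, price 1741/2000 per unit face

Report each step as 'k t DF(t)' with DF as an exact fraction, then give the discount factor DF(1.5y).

1 1/2 9761/10000
2 1 9617/10000
3 3/2 463/500
4 2 4577/5000
5 5/2 1741/2000
DF(1.5y) = 463/500 ≈ 0.926000

step 1 [0.5y] zero: DF = P = 9761/10000 ≈ 0.976100
step 2 [1y] swap r/2=383/19378: DF=(1 − 383/19378·(0.976100))/(1+383/19378) = 9617/10000 ≈ 0.961700
step 3 [1.5y] swap r/2=10/387: DF=(1 − 10/387·(0.976100+0.961700))/(1+10/387) = 463/500 ≈ 0.926000
step 4 [2y] zero: DF = P = 4577/5000 ≈ 0.915400
step 5 [2.5y] zero: DF = P = 1741/2000 ≈ 0.870500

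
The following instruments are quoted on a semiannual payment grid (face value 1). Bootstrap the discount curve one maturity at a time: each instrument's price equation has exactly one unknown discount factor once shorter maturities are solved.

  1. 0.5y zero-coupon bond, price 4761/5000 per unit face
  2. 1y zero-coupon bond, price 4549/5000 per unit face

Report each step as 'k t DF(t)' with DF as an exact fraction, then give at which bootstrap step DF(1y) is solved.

1 1/2 4761/5000
2 1 4549/5000
DF(1y) is solved at step 2

step 1 [0.5y] zero: DF = P = 4761/5000 ≈ 0.952200
step 2 [1y] zero: DF = P = 4549/5000 ≈ 0.909800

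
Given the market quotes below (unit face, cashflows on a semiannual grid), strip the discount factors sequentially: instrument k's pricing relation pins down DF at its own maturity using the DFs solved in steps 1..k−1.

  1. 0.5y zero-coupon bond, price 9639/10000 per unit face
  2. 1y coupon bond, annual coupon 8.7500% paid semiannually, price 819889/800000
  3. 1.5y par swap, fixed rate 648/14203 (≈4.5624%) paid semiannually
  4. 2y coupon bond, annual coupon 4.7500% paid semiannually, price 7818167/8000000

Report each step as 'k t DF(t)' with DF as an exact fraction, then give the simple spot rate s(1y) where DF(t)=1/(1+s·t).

1 1/2 9639/10000
2 1 1883/2000
3 3/2 1169/1250
4 2 8887/10000
s(1y) = (1/(1883/2000) − 1)/(1) = 117/1883 ≈ 6.2135%

step 1 [0.5y] zero: DF = P = 9639/10000 ≈ 0.963900
step 2 [1y] bond c/2=7/160: DF=(819889/800000 − 7/160·(0.963900))/(1+7/160) = 1883/2000 ≈ 0.941500
step 3 [1.5y] swap r/2=324/14203: DF=(1 − 324/14203·(0.963900+0.941500))/(1+324/14203) = 1169/1250 ≈ 0.935200
step 4 [2y] bond c/2=19/800: DF=(7818167/8000000 − 19/800·(0.963900+0.941500+0.935200))/(1+19/800) = 8887/10000 ≈ 0.888700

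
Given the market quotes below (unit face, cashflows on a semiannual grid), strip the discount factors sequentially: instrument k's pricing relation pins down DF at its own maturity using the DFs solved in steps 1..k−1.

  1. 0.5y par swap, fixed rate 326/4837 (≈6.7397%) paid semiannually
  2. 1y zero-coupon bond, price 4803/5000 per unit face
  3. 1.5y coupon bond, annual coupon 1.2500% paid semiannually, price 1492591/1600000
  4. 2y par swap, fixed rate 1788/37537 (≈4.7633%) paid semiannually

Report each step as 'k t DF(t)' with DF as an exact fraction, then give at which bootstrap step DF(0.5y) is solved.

step 1 [0.5y] swap r/2=163/4837: DF=(1 − 163/4837·(0))/(1+163/4837) = 4837/5000 ≈ 0.967400
step 2 [1y] zero: DF = P = 4803/5000 ≈ 0.960600
step 3 [1.5y] bond c/2=1/160: DF=(1492591/1600000 − 1/160·(0.967400+0.960600))/(1+1/160) = 9151/10000 ≈ 0.915100
step 4 [2y] swap r/2=894/37537: DF=(1 − 894/37537·(0.967400+0.960600+0.915100))/(1+894/37537) = 4553/5000 ≈ 0.910600

1 1/2 4837/5000
2 1 4803/5000
3 3/2 9151/10000
4 2 4553/5000
DF(0.5y) is solved at step 1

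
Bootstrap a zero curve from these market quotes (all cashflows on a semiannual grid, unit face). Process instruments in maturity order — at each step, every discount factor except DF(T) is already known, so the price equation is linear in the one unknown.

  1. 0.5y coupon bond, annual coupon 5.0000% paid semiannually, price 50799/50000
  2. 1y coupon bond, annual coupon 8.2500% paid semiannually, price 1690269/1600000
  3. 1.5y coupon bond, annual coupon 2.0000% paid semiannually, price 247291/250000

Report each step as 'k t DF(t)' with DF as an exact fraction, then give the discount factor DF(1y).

1 1/2 1239/1250
2 1 9753/10000
3 3/2 9599/10000
DF(1y) = 9753/10000 ≈ 0.975300

step 1 [0.5y] bond c/2=1/40: DF=(50799/50000 − 1/40·(0))/(1+1/40) = 1239/1250 ≈ 0.991200
step 2 [1y] bond c/2=33/800: DF=(1690269/1600000 − 33/800·(0.991200))/(1+33/800) = 9753/10000 ≈ 0.975300
step 3 [1.5y] bond c/2=1/100: DF=(247291/250000 − 1/100·(0.991200+0.975300))/(1+1/100) = 9599/10000 ≈ 0.959900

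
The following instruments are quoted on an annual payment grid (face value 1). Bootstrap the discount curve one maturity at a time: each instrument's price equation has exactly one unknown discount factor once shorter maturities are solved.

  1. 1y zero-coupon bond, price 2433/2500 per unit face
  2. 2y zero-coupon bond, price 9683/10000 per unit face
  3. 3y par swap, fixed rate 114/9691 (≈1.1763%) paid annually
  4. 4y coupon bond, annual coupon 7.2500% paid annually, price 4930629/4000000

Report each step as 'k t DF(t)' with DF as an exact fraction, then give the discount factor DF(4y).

step 1 [1y] zero: DF = P = 2433/2500 ≈ 0.973200
step 2 [2y] zero: DF = P = 9683/10000 ≈ 0.968300
step 3 [3y] swap r/1=114/9691: DF=(1 − 114/9691·(0.973200+0.968300))/(1+114/9691) = 4829/5000 ≈ 0.965800
step 4 [4y] bond c/1=29/400: DF=(4930629/4000000 − 29/400·(0.973200+0.968300+0.965800))/(1+29/400) = 1191/1250 ≈ 0.952800

1 1 2433/2500
2 2 9683/10000
3 3 4829/5000
4 4 1191/1250
DF(4y) = 1191/1250 ≈ 0.952800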